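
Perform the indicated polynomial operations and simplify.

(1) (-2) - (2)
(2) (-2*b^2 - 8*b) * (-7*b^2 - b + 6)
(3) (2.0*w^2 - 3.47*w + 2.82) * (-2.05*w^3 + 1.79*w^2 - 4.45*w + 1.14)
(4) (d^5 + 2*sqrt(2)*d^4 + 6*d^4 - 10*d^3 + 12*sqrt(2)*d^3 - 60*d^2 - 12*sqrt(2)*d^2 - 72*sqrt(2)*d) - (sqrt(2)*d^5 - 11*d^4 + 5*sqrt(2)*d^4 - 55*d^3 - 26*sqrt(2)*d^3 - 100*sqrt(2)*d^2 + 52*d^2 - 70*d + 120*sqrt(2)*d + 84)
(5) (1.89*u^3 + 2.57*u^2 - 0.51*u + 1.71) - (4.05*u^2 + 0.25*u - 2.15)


(1) = -4
(2) = 14*b^4 + 58*b^3 - 4*b^2 - 48*b
(3) = -4.1*w^5 + 10.6935*w^4 - 20.8923*w^3 + 22.7693*w^2 - 16.5048*w + 3.2148
(4) = -sqrt(2)*d^5 + d^5 - 3*sqrt(2)*d^4 + 17*d^4 + 45*d^3 + 38*sqrt(2)*d^3 - 112*d^2 + 88*sqrt(2)*d^2 - 192*sqrt(2)*d + 70*d - 84
(5) = 1.89*u^3 - 1.48*u^2 - 0.76*u + 3.86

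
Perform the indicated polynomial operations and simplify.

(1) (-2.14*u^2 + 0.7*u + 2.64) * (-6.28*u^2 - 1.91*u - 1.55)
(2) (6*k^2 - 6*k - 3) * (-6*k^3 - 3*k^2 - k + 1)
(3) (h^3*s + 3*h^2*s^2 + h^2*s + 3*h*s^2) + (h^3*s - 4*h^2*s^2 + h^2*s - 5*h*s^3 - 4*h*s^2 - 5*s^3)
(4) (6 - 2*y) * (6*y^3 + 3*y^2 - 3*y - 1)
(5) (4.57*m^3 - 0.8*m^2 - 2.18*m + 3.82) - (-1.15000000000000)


(1) = 13.4392*u^4 - 0.3086*u^3 - 14.5992*u^2 - 6.1274*u - 4.092
(2) = -36*k^5 + 18*k^4 + 30*k^3 + 21*k^2 - 3*k - 3
(3) = 2*h^3*s - h^2*s^2 + 2*h^2*s - 5*h*s^3 - h*s^2 - 5*s^3
(4) = -12*y^4 + 30*y^3 + 24*y^2 - 16*y - 6
(5) = 4.57*m^3 - 0.8*m^2 - 2.18*m + 4.97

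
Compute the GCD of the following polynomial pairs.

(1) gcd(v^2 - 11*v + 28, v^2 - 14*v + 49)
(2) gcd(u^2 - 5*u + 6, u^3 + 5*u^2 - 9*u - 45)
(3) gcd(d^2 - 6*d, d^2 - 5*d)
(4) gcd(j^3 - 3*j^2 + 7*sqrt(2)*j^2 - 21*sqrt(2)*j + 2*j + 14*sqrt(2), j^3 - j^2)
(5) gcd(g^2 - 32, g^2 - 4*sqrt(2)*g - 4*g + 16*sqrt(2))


(1) = gcd((v - 7)*(v - 4), (v - 7)^2) = v - 7
(2) = gcd((u - 3)*(u - 2), (u - 3)*(u + 3)*(u + 5)) = u - 3
(3) = d
(4) = j - 1
(5) = g - 4*sqrt(2)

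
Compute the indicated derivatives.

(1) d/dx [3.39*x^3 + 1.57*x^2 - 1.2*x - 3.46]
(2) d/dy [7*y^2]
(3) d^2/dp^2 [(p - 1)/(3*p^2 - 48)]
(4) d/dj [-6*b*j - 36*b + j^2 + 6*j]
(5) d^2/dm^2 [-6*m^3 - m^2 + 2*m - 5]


(1) = 10.17*x^2 + 3.14*x - 1.2
(2) = 14*y
(3) = 2*(4*p^2*(p - 1) + (1 - 3*p)*(p^2 - 16))/(3*(p^2 - 16)^3)
(4) = -6*b + 2*j + 6
(5) = -36*m - 2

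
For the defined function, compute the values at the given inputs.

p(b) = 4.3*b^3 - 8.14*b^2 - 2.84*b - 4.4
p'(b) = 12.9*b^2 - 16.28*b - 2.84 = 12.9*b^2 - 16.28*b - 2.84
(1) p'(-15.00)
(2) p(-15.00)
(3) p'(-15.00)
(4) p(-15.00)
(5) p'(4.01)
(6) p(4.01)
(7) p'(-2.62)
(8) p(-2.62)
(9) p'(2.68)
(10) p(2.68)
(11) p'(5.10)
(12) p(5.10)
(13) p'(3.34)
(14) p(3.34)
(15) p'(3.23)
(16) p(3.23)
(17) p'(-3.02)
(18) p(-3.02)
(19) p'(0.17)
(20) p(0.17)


(1) = 3143.86
(2) = -16305.80
(3) = 3143.86
(4) = -16305.80
(5) = 139.31
(6) = 130.59
(7) = 128.36
(8) = -130.17
(9) = 46.18
(10) = 12.29
(11) = 249.66
(12) = 339.79
(13) = 86.69
(14) = 55.52
(15) = 79.16
(16) = 46.41
(17) = 163.98
(18) = -188.50
(19) = -5.23
(20) = -5.10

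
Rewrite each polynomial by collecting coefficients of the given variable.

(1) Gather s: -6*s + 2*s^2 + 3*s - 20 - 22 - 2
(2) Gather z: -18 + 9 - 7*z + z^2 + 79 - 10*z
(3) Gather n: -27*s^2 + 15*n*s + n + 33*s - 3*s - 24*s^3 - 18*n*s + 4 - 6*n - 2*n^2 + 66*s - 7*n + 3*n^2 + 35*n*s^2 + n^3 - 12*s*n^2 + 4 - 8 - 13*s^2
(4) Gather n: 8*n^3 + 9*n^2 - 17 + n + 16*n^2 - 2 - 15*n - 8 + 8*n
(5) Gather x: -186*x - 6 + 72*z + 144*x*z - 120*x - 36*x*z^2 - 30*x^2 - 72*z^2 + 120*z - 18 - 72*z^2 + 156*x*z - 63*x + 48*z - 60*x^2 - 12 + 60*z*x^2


(1) = 2*s^2 - 3*s - 44
(2) = z^2 - 17*z + 70
(3) = n^3 + n^2*(1 - 12*s) + n*(35*s^2 - 3*s - 12) - 24*s^3 - 40*s^2 + 96*s
(4) = 8*n^3 + 25*n^2 - 6*n - 27
(5) = x^2*(60*z - 90) + x*(-36*z^2 + 300*z - 369) - 144*z^2 + 240*z - 36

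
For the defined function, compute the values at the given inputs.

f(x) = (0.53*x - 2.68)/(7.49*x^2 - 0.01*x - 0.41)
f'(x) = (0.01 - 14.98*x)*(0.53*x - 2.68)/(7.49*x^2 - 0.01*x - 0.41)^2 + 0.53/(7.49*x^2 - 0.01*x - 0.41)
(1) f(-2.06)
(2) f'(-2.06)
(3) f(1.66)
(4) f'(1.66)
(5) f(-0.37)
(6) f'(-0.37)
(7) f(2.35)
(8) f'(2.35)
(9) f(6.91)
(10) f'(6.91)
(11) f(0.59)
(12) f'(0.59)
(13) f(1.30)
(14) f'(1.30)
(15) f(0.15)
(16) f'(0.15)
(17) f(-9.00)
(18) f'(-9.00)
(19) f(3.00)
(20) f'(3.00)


(1) = -0.12
(2) = -0.10
(3) = -0.09
(4) = 0.14
(5) = -4.65
(6) = -40.81
(7) = -0.04
(8) = 0.04
(9) = 0.00
(10) = 0.00
(11) = -1.08
(12) = 4.59
(13) = -0.16
(14) = 0.30
(15) = 10.70
(16) = 96.36
(17) = -0.01
(18) = -0.00
(19) = -0.02
(20) = 0.02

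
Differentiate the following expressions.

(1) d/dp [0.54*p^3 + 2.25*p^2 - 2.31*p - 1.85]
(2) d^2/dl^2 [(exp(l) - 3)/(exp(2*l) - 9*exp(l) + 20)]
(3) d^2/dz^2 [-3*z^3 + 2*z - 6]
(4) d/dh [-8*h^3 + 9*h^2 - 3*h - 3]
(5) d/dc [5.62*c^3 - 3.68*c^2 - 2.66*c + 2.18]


(1) = 1.62*p^2 + 4.5*p - 2.31
(2) = (exp(4*l) - 3*exp(3*l) - 39*exp(2*l) + 177*exp(l) - 140)*exp(l)/(exp(6*l) - 27*exp(5*l) + 303*exp(4*l) - 1809*exp(3*l) + 6060*exp(2*l) - 10800*exp(l) + 8000)
(3) = -18*z
(4) = -24*h^2 + 18*h - 3
(5) = 16.86*c^2 - 7.36*c - 2.66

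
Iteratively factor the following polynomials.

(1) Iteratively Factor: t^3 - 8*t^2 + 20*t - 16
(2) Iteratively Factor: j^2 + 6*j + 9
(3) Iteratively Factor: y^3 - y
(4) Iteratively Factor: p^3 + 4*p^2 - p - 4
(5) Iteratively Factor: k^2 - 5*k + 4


(1) = (t - 2)*(t^2 - 6*t + 8) = (t - 2)^2*(t - 4)
(2) = (j + 3)*(j + 3)
(3) = (y + 1)*(y^2 - y) = (y - 1)*(y + 1)*(y)
(4) = (p - 1)*(p^2 + 5*p + 4) = (p - 1)*(p + 4)*(p + 1)
(5) = (k - 1)*(k - 4)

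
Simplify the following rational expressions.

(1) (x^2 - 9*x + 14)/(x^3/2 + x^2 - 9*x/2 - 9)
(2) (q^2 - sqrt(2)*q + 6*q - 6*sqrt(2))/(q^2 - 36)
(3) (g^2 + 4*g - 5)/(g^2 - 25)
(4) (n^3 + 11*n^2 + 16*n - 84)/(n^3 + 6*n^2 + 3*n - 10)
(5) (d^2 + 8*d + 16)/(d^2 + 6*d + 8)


(1) = (2*x^2 - 18*x + 28)/(x^3 + 2*x^2 - 9*x - 18)
(2) = (q - sqrt(2))/(q - 6)
(3) = (g - 1)/(g - 5)
(4) = (n^3 + 11*n^2 + 16*n - 84)/(n^3 + 6*n^2 + 3*n - 10)
(5) = (d + 4)/(d + 2)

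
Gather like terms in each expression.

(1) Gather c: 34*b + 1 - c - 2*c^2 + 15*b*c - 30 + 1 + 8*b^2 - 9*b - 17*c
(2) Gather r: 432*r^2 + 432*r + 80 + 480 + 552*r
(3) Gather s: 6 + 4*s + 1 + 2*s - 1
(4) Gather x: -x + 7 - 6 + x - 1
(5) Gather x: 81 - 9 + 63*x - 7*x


(1) = 8*b^2 + 25*b - 2*c^2 + c*(15*b - 18) - 28
(2) = 432*r^2 + 984*r + 560
(3) = 6*s + 6
(4) = 0
(5) = 56*x + 72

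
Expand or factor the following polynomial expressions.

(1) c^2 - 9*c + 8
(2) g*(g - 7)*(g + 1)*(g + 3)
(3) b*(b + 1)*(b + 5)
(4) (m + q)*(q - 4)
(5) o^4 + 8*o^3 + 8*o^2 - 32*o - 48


(1) = (c - 8)*(c - 1)
(2) = g^4 - 3*g^3 - 25*g^2 - 21*g
(3) = b^3 + 6*b^2 + 5*b
(4) = m*q - 4*m + q^2 - 4*q
(5) = (o - 2)*(o + 2)^2*(o + 6)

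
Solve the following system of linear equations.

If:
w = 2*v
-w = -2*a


Then:
a = w/2
v = w/2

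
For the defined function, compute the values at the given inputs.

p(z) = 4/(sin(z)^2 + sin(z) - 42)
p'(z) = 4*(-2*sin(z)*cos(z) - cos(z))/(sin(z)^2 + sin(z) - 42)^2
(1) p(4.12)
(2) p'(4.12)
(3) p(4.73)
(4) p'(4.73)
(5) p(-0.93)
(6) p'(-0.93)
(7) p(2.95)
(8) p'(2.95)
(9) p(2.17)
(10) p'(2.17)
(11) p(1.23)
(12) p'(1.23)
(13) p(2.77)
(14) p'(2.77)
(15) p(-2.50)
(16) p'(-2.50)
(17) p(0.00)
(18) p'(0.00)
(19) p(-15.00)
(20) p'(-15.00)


(1) = -0.09
(2) = -0.00
(3) = -0.10
(4) = 0.00
(5) = -0.09
(6) = 0.00
(7) = -0.10
(8) = 0.00
(9) = -0.10
(10) = 0.00
(11) = -0.10
(12) = -0.00
(13) = -0.10
(14) = 0.00
(15) = -0.09
(16) = -0.00
(17) = -0.10
(18) = -0.00
(19) = -0.09
(20) = -0.00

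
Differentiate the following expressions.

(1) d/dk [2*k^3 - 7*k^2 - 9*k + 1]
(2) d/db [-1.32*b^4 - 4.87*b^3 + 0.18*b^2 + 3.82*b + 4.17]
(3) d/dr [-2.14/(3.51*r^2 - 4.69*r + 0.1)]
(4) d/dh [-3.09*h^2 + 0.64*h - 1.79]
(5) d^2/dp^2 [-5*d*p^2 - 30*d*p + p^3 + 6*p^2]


(1) = 6*k^2 - 14*k - 9
(2) = -5.28*b^3 - 14.61*b^2 + 0.36*b + 3.82
(3) = (15.0228*r - 10.0366)/(3.51*r^2 - 4.69*r + 0.1)^2
(4) = 0.64 - 6.18*h
(5) = -10*d + 6*p + 12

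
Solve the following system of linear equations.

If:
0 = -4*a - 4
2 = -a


Then:
No Solution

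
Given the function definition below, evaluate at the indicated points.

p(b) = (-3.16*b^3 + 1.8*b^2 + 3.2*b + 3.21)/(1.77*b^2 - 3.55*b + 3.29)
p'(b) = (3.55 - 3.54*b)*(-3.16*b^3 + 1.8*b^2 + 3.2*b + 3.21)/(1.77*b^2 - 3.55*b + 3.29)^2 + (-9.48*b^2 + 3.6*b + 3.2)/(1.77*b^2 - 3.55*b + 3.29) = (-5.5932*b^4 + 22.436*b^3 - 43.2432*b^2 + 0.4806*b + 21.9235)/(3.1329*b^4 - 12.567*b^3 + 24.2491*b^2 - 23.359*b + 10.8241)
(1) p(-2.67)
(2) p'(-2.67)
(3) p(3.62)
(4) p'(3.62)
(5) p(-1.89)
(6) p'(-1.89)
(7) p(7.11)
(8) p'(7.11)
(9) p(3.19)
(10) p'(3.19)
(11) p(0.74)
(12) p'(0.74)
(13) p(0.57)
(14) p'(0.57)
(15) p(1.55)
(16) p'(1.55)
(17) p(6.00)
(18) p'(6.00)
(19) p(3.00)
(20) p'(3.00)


(1) = 2.66
(2) = -1.55
(3) = -8.18
(4) = -2.36
(5) = 1.53
(6) = -1.34
(7) = -15.09
(8) = -1.84
(9) = -7.10
(10) = -2.69
(11) = 3.24
(12) = 2.26
(13) = 2.73
(14) = 3.45
(15) = 0.36
(16) = -7.20
(17) = -13.02
(18) = -1.88
(19) = -6.57
(20) = -2.90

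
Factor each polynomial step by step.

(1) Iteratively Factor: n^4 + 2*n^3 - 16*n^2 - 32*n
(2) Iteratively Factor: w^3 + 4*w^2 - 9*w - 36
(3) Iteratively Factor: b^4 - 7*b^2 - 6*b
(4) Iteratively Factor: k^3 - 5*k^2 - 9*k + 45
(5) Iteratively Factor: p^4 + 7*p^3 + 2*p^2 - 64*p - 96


(1) = (n - 4)*(n^3 + 6*n^2 + 8*n) = (n - 4)*(n + 4)*(n^2 + 2*n) = n*(n - 4)*(n + 4)*(n + 2)
(2) = (w + 3)*(w^2 + w - 12) = (w - 3)*(w + 3)*(w + 4)
(3) = (b)*(b^3 - 7*b - 6) = b*(b + 1)*(b^2 - b - 6) = b*(b + 1)*(b + 2)*(b - 3)
(4) = (k - 5)*(k^2 - 9) = (k - 5)*(k + 3)*(k - 3)
(5) = (p + 4)*(p^3 + 3*p^2 - 10*p - 24) = (p - 3)*(p + 4)*(p^2 + 6*p + 8) = (p - 3)*(p + 2)*(p + 4)*(p + 4)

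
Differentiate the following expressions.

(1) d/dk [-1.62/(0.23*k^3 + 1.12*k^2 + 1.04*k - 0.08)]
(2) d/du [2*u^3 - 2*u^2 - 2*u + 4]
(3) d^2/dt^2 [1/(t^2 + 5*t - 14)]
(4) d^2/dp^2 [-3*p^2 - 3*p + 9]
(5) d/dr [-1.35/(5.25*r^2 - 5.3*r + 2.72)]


(1) = (1.1178*k^2 + 3.6288*k + 1.6848)/(0.23*k^3 + 1.12*k^2 + 1.04*k - 0.08)^2
(2) = 6*u^2 - 4*u - 2
(3) = 2*(-t^2 - 5*t + (2*t + 5)^2 + 14)/(t^2 + 5*t - 14)^3
(4) = -6
(5) = (14.175*r - 7.155)/(5.25*r^2 - 5.3*r + 2.72)^2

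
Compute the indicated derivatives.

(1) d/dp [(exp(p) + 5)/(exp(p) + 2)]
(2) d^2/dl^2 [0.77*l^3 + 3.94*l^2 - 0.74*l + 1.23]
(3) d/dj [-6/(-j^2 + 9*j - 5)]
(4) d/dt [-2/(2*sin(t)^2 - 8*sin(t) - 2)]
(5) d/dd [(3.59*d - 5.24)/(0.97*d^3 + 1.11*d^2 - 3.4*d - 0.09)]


(1) = -3*exp(p)/(exp(p) + 2)^2
(2) = 4.62*l + 7.88
(3) = 6*(9 - 2*j)/(j^2 - 9*j + 5)^2
(4) = 2*(sin(t) - 2)*cos(t)/(4*sin(t) + cos(t)^2)^2
(5) = (-6.9646*d^3 + 11.2635*d^2 + 11.6328*d - 18.1391)/(0.9409*d^6 + 2.1534*d^5 - 5.3639*d^4 - 7.7226*d^3 + 11.3602*d^2 + 0.612*d + 0.0081)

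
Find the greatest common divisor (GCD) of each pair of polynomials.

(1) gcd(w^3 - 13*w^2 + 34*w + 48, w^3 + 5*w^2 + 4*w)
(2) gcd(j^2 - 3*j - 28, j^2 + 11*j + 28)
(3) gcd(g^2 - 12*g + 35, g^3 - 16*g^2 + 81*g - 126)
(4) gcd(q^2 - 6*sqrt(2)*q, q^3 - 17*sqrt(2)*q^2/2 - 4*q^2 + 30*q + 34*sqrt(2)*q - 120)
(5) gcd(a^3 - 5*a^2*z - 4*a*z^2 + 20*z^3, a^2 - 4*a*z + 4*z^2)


(1) = gcd((w - 8)*(w - 6)*(w + 1), w*(w + 1)*(w + 4)) = w + 1
(2) = j + 4
(3) = g - 7
(4) = q - 6*sqrt(2)
(5) = -a + 2*z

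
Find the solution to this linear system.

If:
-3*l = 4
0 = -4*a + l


Then:
a = -1/3
l = -4/3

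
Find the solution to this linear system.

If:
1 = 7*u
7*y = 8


Then:
u = 1/7
y = 8/7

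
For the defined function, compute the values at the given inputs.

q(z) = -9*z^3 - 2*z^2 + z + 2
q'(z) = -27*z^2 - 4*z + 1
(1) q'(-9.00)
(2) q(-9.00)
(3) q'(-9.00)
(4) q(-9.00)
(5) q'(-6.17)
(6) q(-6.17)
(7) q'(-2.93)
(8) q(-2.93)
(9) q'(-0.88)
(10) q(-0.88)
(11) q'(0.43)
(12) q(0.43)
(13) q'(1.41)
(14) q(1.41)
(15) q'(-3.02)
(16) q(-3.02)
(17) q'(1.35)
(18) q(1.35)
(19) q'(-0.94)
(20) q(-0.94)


(1) = -2150.00
(2) = 6392.00
(3) = -2150.00
(4) = 6392.00
(5) = -1002.18
(6) = 2033.66
(7) = -219.07
(8) = 208.28
(9) = -16.39
(10) = 5.70
(11) = -5.71
(12) = 1.34
(13) = -58.32
(14) = -25.80
(15) = -233.17
(16) = 228.63
(17) = -53.61
(18) = -22.44
(19) = -19.10
(20) = 6.77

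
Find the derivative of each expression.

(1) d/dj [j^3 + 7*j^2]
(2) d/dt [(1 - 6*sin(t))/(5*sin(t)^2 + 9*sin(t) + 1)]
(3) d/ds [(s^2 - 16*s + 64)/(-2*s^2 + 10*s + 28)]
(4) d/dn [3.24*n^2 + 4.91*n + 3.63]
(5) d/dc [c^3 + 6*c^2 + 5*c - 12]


(1) = j*(3*j + 14)
(2) = (-10*sin(t) - 15*cos(2*t))*cos(t)/(5*sin(t)^2 + 9*sin(t) + 1)^2
(3) = (-11*s^2 + 156*s - 544)/(2*(s^4 - 10*s^3 - 3*s^2 + 140*s + 196))
(4) = 6.48*n + 4.91
(5) = 3*c^2 + 12*c + 5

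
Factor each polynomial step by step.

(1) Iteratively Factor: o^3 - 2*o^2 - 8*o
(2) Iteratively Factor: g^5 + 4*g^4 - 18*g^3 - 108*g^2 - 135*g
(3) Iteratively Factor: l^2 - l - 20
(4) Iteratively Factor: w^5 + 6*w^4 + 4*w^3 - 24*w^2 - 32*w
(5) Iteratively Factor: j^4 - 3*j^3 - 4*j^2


(1) = (o)*(o^2 - 2*o - 8) = o*(o + 2)*(o - 4)
(2) = (g + 3)*(g^4 + g^3 - 21*g^2 - 45*g) = (g - 5)*(g + 3)*(g^3 + 6*g^2 + 9*g) = (g - 5)*(g + 3)^2*(g^2 + 3*g) = g*(g - 5)*(g + 3)^2*(g + 3)
(3) = (l - 5)*(l + 4)
(4) = (w - 2)*(w^4 + 8*w^3 + 20*w^2 + 16*w) = w*(w - 2)*(w^3 + 8*w^2 + 20*w + 16) = w*(w - 2)*(w + 2)*(w^2 + 6*w + 8) = w*(w - 2)*(w + 2)^2*(w + 4)
(5) = (j + 1)*(j^3 - 4*j^2) = (j - 4)*(j + 1)*(j^2) = j*(j - 4)*(j + 1)*(j)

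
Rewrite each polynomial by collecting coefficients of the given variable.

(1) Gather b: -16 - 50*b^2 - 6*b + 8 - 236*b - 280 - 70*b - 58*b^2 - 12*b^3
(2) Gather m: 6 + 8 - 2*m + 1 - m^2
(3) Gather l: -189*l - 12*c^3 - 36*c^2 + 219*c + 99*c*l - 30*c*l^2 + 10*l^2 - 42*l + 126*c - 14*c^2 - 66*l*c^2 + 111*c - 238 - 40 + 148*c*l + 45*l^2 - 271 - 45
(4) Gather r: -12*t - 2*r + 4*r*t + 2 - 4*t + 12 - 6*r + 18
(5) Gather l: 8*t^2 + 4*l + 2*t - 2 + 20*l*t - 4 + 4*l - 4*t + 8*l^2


(1) = -12*b^3 - 108*b^2 - 312*b - 288
(2) = -m^2 - 2*m + 15
(3) = -12*c^3 - 50*c^2 + 456*c + l^2*(55 - 30*c) + l*(-66*c^2 + 247*c - 231) - 594
(4) = r*(4*t - 8) - 16*t + 32
(5) = 8*l^2 + l*(20*t + 8) + 8*t^2 - 2*t - 6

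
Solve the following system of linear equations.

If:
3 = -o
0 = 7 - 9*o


Then:
No Solution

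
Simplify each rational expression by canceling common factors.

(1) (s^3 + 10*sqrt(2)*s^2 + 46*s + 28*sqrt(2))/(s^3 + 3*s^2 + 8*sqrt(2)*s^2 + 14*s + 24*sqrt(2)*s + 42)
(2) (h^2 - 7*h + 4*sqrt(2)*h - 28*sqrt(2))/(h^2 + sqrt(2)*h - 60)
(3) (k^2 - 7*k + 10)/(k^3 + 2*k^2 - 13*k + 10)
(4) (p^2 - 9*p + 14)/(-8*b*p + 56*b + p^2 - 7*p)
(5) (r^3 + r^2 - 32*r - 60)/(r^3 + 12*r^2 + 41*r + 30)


(1) = (s + 2*sqrt(2))/(s + 3)
(2) = (h^2 + h*(-7 + 4*sqrt(2)) - 28*sqrt(2))/(h^2 + sqrt(2)*h - 60)
(3) = (k - 5)/(k^2 + 4*k - 5)
(4) = (p - 2)/(-8*b + p)
(5) = (r^2 - 4*r - 12)/(r^2 + 7*r + 6)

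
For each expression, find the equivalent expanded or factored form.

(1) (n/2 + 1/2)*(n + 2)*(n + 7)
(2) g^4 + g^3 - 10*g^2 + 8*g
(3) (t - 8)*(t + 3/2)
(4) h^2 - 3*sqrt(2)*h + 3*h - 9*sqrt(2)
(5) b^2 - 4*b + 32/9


(1) = n^3/2 + 5*n^2 + 23*n/2 + 7
(2) = g*(g - 2)*(g - 1)*(g + 4)
(3) = t^2 - 13*t/2 - 12
(4) = (h + 3)*(h - 3*sqrt(2))
(5) = (b - 8/3)*(b - 4/3)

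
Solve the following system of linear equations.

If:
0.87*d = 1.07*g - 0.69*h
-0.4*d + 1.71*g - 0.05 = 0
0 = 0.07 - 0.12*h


Then:
d = -0.60
g = -0.11
h = 0.58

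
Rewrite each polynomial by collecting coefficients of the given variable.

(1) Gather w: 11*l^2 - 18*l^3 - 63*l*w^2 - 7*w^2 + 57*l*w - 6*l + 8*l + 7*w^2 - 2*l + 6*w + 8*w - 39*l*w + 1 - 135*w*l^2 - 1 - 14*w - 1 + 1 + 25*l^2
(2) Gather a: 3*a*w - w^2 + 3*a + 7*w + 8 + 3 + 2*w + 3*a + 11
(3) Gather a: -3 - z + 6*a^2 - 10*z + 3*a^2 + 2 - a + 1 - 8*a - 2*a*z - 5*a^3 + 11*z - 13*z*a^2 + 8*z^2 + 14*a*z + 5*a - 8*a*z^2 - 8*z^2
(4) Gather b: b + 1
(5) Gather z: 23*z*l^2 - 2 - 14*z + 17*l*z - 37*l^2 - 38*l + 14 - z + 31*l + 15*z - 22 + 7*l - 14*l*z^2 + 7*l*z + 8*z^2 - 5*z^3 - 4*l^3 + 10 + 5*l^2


(1) = -18*l^3 + 36*l^2 - 63*l*w^2 + w*(-135*l^2 + 18*l)
(2) = a*(3*w + 6) - w^2 + 9*w + 22
(3) = -5*a^3 + a^2*(9 - 13*z) + a*(-8*z^2 + 12*z - 4)
(4) = b + 1
(5) = -4*l^3 - 32*l^2 - 5*z^3 + z^2*(8 - 14*l) + z*(23*l^2 + 24*l)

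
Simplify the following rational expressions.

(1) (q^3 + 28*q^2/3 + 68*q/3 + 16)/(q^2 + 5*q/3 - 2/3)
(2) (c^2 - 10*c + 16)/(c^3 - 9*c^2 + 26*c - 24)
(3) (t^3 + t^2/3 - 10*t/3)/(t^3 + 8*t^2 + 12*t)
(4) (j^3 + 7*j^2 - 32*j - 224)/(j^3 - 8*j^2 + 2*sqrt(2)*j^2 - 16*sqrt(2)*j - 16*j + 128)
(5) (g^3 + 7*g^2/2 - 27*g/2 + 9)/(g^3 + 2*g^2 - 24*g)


(1) = (3*q^2 + 22*q + 24)/(3*q - 1)
(2) = (c - 8)/(c^2 - 7*c + 12)
(3) = (3*t - 5)/(3*t + 18)
(4) = (j^2 + j*(7 - 4*sqrt(2)) - 28*sqrt(2))/(j^2 + j*(-8 - 2*sqrt(2)) + 16*sqrt(2))
(5) = (2*g^2 - 5*g + 3)/(2*g^2 - 8*g)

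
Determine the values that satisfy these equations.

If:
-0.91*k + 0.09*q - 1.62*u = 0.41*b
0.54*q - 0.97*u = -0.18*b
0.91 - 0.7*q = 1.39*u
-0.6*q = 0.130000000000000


Then:
b = 4.77
k = -3.53
q = -0.22
u = 0.76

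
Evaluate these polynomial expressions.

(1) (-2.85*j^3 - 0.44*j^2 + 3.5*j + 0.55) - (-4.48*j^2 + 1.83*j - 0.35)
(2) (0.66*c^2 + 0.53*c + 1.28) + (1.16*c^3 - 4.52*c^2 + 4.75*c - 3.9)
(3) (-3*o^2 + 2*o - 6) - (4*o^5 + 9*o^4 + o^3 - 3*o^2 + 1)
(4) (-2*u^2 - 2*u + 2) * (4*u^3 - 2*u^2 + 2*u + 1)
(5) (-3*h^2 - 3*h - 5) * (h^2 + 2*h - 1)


(1) = -2.85*j^3 + 4.04*j^2 + 1.67*j + 0.9
(2) = 1.16*c^3 - 3.86*c^2 + 5.28*c - 2.62
(3) = -4*o^5 - 9*o^4 - o^3 + 2*o - 7
(4) = -8*u^5 - 4*u^4 + 8*u^3 - 10*u^2 + 2*u + 2
(5) = -3*h^4 - 9*h^3 - 8*h^2 - 7*h + 5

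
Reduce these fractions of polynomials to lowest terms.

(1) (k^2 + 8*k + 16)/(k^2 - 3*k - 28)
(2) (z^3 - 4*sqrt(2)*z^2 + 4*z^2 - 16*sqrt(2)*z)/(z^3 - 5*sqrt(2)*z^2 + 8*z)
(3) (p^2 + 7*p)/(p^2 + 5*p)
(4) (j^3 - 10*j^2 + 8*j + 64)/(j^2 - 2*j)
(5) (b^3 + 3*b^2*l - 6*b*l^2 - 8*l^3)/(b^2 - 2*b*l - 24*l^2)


(1) = (k + 4)/(k - 7)
(2) = (z + 4)/(z - sqrt(2))
(3) = (p + 7)/(p + 5)
(4) = (j^3 - 10*j^2 + 8*j + 64)/(j^2 - 2*j)
(5) = (b^2 - b*l - 2*l^2)/(b - 6*l)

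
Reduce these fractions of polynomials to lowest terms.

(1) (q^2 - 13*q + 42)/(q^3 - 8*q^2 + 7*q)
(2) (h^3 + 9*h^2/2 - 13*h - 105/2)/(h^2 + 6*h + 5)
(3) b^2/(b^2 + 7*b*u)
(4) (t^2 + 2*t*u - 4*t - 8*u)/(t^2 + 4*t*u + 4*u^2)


(1) = (q - 6)/(q^2 - q)
(2) = (2*h^2 - h - 21)/(2*h + 2)
(3) = b/(b + 7*u)
(4) = (t - 4)/(t + 2*u)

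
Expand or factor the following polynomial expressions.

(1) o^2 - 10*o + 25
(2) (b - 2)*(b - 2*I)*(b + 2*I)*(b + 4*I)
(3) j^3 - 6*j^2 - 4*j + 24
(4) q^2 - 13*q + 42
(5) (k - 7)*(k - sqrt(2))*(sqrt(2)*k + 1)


(1) = (o - 5)^2
(2) = b^4 - 2*b^3 + 4*I*b^3 + 4*b^2 - 8*I*b^2 - 8*b + 16*I*b - 32*I
(3) = (j - 6)*(j - 2)*(j + 2)
(4) = (q - 7)*(q - 6)
(5) = sqrt(2)*k^3 - 7*sqrt(2)*k^2 - k^2 - sqrt(2)*k + 7*k + 7*sqrt(2)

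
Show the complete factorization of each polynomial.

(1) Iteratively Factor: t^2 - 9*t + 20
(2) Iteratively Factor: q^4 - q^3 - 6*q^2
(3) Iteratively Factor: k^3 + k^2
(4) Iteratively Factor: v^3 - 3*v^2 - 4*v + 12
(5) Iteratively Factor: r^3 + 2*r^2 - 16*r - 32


(1) = (t - 4)*(t - 5)
(2) = (q + 2)*(q^3 - 3*q^2) = (q - 3)*(q + 2)*(q^2) = q*(q - 3)*(q + 2)*(q)
(3) = (k)*(k^2 + k) = k*(k + 1)*(k)
(4) = (v - 3)*(v^2 - 4) = (v - 3)*(v - 2)*(v + 2)
(5) = (r - 4)*(r^2 + 6*r + 8) = (r - 4)*(r + 4)*(r + 2)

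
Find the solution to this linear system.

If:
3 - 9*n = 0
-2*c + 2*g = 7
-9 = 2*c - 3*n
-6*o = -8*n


Then:
c = -4
g = -1/2
n = 1/3
o = 4/9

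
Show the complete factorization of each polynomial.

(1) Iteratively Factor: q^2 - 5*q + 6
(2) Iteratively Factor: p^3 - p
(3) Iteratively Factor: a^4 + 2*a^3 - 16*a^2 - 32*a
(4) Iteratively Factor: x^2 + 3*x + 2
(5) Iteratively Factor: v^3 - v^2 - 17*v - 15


(1) = (q - 3)*(q - 2)
(2) = (p + 1)*(p^2 - p) = (p - 1)*(p + 1)*(p)
(3) = (a + 4)*(a^3 - 2*a^2 - 8*a) = (a - 4)*(a + 4)*(a^2 + 2*a) = a*(a - 4)*(a + 4)*(a + 2)
(4) = (x + 1)*(x + 2)
(5) = (v - 5)*(v^2 + 4*v + 3) = (v - 5)*(v + 3)*(v + 1)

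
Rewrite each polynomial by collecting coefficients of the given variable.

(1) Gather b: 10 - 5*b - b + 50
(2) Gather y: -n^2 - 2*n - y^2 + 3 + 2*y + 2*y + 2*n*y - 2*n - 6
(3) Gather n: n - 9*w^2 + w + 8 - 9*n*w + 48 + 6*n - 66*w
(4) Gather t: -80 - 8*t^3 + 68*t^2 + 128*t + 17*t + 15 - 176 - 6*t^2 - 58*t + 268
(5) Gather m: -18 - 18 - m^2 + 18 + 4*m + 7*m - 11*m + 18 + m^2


(1) = 60 - 6*b
(2) = -n^2 - 4*n - y^2 + y*(2*n + 4) - 3
(3) = n*(7 - 9*w) - 9*w^2 - 65*w + 56
(4) = -8*t^3 + 62*t^2 + 87*t + 27
(5) = 0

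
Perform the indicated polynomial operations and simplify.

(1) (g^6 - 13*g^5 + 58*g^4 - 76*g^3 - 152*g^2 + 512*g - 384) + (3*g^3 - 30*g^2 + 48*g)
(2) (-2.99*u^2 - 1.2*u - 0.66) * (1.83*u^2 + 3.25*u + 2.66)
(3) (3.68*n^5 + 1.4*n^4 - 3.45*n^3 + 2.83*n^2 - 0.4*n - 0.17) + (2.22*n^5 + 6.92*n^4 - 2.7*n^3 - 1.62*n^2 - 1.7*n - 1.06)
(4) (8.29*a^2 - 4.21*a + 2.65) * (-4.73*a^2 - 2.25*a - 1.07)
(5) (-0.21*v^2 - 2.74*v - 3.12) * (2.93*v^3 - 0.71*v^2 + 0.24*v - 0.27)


(1) = g^6 - 13*g^5 + 58*g^4 - 73*g^3 - 182*g^2 + 560*g - 384
(2) = -5.4717*u^4 - 11.9135*u^3 - 13.0612*u^2 - 5.337*u - 1.7556
(3) = 5.9*n^5 + 8.32*n^4 - 6.15*n^3 + 1.21*n^2 - 2.1*n - 1.23
(4) = -39.2117*a^4 + 1.2608*a^3 - 11.9323*a^2 - 1.4578*a - 2.8355
(5) = -0.6153*v^5 - 7.8791*v^4 - 7.2466*v^3 + 1.6143*v^2 - 0.009*v + 0.8424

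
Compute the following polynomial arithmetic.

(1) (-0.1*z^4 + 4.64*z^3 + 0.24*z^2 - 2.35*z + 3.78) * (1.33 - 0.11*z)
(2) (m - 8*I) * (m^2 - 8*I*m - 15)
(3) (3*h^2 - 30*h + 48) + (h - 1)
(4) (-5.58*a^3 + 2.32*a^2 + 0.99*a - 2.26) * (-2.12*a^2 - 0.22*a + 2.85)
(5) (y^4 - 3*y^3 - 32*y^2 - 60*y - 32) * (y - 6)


(1) = 0.011*z^5 - 0.6434*z^4 + 6.1448*z^3 + 0.5777*z^2 - 3.5413*z + 5.0274
(2) = m^3 - 16*I*m^2 - 79*m + 120*I
(3) = 3*h^2 - 29*h + 47
(4) = 11.8296*a^5 - 3.6908*a^4 - 18.5122*a^3 + 11.1854*a^2 + 3.3187*a - 6.441
(5) = y^5 - 9*y^4 - 14*y^3 + 132*y^2 + 328*y + 192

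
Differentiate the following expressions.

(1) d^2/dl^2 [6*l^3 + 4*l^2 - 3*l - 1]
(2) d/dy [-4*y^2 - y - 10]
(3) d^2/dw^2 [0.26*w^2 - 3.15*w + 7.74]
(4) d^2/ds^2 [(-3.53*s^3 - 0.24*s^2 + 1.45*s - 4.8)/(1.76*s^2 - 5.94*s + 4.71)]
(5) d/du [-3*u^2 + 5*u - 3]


(1) = 36*l + 8
(2) = -8*y - 1
(3) = 0.520000000000000
(4) = (-186.612712*s^3 + 515.287476*s^2 - 240.892038*s - 188.656308)/(5.451776*s^6 - 55.199232*s^5 + 230.066496*s^4 - 505.025928*s^3 + 615.689316*s^2 - 395.320662*s + 104.487111)
(5) = 5 - 6*u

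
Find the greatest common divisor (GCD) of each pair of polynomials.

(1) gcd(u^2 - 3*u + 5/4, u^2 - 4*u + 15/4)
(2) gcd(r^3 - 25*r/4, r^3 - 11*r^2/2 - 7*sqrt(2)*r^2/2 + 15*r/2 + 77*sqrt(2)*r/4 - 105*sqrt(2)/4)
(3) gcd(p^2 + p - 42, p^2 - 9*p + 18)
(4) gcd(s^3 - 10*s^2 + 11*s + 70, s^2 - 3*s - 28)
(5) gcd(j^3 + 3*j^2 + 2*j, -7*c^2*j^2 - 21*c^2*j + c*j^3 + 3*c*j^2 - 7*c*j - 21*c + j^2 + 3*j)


(1) = gcd((u - 5/2)*(u - 1/2), (u - 5/2)*(u - 3/2)) = u - 5/2
(2) = gcd(r*(r - 5/2)*(r + 5/2), (r - 3)*(r - 5/2)*(r - 7*sqrt(2)/2)) = r - 5/2
(3) = p - 6
(4) = gcd((s - 7)*(s - 5)*(s + 2), (s - 7)*(s + 4)) = s - 7
(5) = 1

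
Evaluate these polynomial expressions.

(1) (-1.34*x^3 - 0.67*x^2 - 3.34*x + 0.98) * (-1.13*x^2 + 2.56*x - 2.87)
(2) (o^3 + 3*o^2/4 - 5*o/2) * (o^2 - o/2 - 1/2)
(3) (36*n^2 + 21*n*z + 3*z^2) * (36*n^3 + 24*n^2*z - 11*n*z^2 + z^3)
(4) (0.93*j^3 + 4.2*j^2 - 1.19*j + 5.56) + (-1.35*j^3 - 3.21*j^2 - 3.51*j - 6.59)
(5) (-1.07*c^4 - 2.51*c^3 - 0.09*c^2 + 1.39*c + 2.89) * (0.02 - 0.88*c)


(1) = 1.5142*x^5 - 2.6733*x^4 + 5.9048*x^3 - 7.7349*x^2 + 12.0946*x - 2.8126
(2) = o^5 + o^4/4 - 27*o^3/8 + 7*o^2/8 + 5*o/4
(3) = 1296*n^5 + 1620*n^4*z + 216*n^3*z^2 - 123*n^2*z^3 - 12*n*z^4 + 3*z^5
(4) = -0.42*j^3 + 0.99*j^2 - 4.7*j - 1.03
(5) = 0.9416*c^5 + 2.1874*c^4 + 0.029*c^3 - 1.225*c^2 - 2.5154*c + 0.0578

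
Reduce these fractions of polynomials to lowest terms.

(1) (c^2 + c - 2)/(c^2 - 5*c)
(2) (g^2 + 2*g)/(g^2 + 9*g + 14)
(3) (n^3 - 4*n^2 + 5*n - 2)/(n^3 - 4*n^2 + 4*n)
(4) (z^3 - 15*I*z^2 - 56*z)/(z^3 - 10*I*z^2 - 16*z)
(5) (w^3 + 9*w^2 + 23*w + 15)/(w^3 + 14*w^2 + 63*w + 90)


(1) = (c^2 + c - 2)/(c^2 - 5*c)
(2) = g/(g + 7)
(3) = (n^2 - 2*n + 1)/(n^2 - 2*n)
(4) = (z - 7*I)/(z - 2*I)
(5) = (w + 1)/(w + 6)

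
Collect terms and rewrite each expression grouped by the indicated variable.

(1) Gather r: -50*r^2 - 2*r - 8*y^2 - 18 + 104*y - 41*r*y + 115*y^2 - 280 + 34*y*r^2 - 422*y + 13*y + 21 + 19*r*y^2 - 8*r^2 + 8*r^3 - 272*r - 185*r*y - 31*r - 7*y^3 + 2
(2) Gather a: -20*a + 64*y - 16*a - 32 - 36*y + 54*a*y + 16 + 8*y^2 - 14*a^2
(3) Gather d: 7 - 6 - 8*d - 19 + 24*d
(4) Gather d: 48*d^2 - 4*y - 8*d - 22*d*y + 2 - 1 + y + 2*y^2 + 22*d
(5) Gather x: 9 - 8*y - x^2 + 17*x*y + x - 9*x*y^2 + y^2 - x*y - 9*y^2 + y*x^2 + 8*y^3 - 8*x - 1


(1) = 8*r^3 + r^2*(34*y - 58) + r*(19*y^2 - 226*y - 305) - 7*y^3 + 107*y^2 - 305*y - 275
(2) = -14*a^2 + a*(54*y - 36) + 8*y^2 + 28*y - 16
(3) = 16*d - 18
(4) = 48*d^2 + d*(14 - 22*y) + 2*y^2 - 3*y + 1
(5) = x^2*(y - 1) + x*(-9*y^2 + 16*y - 7) + 8*y^3 - 8*y^2 - 8*y + 8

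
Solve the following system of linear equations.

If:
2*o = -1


Then:
o = -1/2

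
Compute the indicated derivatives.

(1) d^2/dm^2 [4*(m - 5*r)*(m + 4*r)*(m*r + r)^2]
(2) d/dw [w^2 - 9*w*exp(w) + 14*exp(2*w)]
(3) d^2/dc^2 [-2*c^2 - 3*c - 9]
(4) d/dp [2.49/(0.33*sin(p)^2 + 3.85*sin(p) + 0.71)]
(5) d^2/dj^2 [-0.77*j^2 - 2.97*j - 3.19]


(1) = r^2*(48*m^2 - 24*m*r + 48*m - 160*r^2 - 16*r + 8)
(2) = -9*w*exp(w) + 2*w + 28*exp(2*w) - 9*exp(w)
(3) = -4
(4) = -(1.6434*sin(p) + 9.5865)*cos(p)/(0.33*sin(p)^2 + 3.85*sin(p) + 0.71)^2
(5) = -1.54000000000000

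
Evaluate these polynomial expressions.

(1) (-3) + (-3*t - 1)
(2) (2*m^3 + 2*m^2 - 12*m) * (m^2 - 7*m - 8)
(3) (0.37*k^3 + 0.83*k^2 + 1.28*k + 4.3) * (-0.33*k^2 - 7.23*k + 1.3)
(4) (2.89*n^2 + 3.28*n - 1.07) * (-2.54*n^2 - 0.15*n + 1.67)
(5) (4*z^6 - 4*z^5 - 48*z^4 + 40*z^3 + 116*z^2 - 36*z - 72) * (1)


(1) = -3*t - 4
(2) = 2*m^5 - 12*m^4 - 42*m^3 + 68*m^2 + 96*m
(3) = -0.1221*k^5 - 2.949*k^4 - 5.9423*k^3 - 9.5944*k^2 - 29.425*k + 5.59
(4) = -7.3406*n^4 - 8.7647*n^3 + 7.0521*n^2 + 5.6381*n - 1.7869
(5) = 4*z^6 - 4*z^5 - 48*z^4 + 40*z^3 + 116*z^2 - 36*z - 72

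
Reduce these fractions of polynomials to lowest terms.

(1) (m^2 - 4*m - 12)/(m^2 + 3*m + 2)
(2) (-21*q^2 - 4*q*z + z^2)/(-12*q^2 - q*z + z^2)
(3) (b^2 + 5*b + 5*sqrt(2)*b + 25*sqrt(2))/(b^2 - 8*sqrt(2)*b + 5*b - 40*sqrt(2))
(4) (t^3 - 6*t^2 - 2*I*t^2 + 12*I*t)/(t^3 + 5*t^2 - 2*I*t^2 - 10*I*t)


(1) = (m - 6)/(m + 1)
(2) = (-7*q + z)/(-4*q + z)
(3) = (b + 5*sqrt(2))/(b - 8*sqrt(2))
(4) = (t - 6)/(t + 5)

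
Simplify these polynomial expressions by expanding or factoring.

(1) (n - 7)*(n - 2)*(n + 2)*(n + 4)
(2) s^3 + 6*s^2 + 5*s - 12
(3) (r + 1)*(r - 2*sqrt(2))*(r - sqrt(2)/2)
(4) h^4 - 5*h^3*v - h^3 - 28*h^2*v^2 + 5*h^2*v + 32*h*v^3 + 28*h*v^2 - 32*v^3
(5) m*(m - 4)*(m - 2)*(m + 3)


(1) = n^4 - 3*n^3 - 32*n^2 + 12*n + 112
(2) = (s - 1)*(s + 3)*(s + 4)
(3) = r^3 - 5*sqrt(2)*r^2/2 + r^2 - 5*sqrt(2)*r/2 + 2*r + 2
(4) = (h - 1)*(h - 8*v)*(h - v)*(h + 4*v)
(5) = m^4 - 3*m^3 - 10*m^2 + 24*m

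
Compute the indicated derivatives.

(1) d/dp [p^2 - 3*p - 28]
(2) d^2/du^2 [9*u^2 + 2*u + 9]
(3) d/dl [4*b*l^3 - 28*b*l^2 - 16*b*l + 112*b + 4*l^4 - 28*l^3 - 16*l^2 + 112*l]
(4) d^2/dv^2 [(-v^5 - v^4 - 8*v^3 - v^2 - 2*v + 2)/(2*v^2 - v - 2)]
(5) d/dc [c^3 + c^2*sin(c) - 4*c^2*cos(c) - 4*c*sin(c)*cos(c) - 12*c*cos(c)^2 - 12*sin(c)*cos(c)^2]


(1) = 2*p - 3
(2) = 18
(3) = 12*b*l^2 - 56*b*l - 16*b + 16*l^3 - 84*l^2 - 32*l + 112
(4) = 2*(-12*v^7 + 12*v^6 + 36*v^5 - 21*v^4 - 106*v^3 - 60*v^2 - 132*v + 10)/(8*v^6 - 12*v^5 - 18*v^4 + 23*v^3 + 18*v^2 - 12*v - 8)
(5) = 4*c^2*sin(c) + c^2*cos(c) + 3*c^2 + 2*c*sin(c) + 12*c*sin(2*c) - 8*c*cos(c) - 4*c*cos(2*c) - 2*sin(2*c) - 3*cos(c) - 6*cos(2*c) - 9*cos(3*c) - 6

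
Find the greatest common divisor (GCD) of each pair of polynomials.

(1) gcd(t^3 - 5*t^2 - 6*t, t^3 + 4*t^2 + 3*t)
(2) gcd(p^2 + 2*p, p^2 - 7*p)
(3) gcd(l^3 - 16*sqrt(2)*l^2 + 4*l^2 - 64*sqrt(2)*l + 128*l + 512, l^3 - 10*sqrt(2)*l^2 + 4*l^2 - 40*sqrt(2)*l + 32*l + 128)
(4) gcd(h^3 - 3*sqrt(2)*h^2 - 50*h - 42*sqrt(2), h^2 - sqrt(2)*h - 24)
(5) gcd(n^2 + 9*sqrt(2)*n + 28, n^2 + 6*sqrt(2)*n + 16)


(1) = gcd(t*(t - 6)*(t + 1), t*(t + 1)*(t + 3)) = t^2 + t
(2) = gcd(p*(p + 2), p*(p - 7)) = p
(3) = l^2 + l*(4 - 8*sqrt(2)) - 32*sqrt(2)
(4) = gcd((h - 7*sqrt(2))*(h + sqrt(2))*(h + 3*sqrt(2)), (h - 4*sqrt(2))*(h + 3*sqrt(2))) = h + 3*sqrt(2)
(5) = n + 2*sqrt(2)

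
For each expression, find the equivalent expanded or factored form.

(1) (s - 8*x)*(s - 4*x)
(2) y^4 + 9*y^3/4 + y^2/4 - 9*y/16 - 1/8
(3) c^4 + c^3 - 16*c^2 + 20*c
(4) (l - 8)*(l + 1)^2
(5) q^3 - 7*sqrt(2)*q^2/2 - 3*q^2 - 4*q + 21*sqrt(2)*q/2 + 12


(1) = s^2 - 12*s*x + 32*x^2
(2) = (y - 1/2)*(y + 1/4)*(y + 1/2)*(y + 2)
(3) = c*(c - 2)^2*(c + 5)
(4) = l^3 - 6*l^2 - 15*l - 8
(5) = (q - 3)*(q - 4*sqrt(2))*(q + sqrt(2)/2)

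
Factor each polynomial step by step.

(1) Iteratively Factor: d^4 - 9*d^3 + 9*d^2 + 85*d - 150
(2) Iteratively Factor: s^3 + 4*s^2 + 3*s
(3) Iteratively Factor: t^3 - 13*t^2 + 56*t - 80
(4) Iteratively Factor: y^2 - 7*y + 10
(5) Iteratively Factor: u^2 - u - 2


(1) = (d + 3)*(d^3 - 12*d^2 + 45*d - 50) = (d - 5)*(d + 3)*(d^2 - 7*d + 10) = (d - 5)^2*(d + 3)*(d - 2)
(2) = (s + 1)*(s^2 + 3*s) = s*(s + 1)*(s + 3)
(3) = (t - 4)*(t^2 - 9*t + 20) = (t - 5)*(t - 4)*(t - 4)
(4) = (y - 2)*(y - 5)
(5) = (u - 2)*(u + 1)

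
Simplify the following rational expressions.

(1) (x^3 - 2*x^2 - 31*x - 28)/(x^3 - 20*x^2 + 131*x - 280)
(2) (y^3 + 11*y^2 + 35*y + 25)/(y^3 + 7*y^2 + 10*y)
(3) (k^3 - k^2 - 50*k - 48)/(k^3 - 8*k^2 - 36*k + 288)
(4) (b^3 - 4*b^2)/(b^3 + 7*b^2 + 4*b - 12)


(1) = (x^2 + 5*x + 4)/(x^2 - 13*x + 40)
(2) = (y^2 + 6*y + 5)/(y^2 + 2*y)
(3) = (k + 1)/(k - 6)
(4) = (b^3 - 4*b^2)/(b^3 + 7*b^2 + 4*b - 12)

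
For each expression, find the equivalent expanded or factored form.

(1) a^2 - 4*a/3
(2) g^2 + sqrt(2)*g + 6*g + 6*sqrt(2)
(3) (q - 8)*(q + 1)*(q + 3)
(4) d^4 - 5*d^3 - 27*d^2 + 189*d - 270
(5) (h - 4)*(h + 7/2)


(1) = a*(a - 4/3)
(2) = (g + 6)*(g + sqrt(2))
(3) = q^3 - 4*q^2 - 29*q - 24
(4) = (d - 5)*(d - 3)^2*(d + 6)
(5) = h^2 - h/2 - 14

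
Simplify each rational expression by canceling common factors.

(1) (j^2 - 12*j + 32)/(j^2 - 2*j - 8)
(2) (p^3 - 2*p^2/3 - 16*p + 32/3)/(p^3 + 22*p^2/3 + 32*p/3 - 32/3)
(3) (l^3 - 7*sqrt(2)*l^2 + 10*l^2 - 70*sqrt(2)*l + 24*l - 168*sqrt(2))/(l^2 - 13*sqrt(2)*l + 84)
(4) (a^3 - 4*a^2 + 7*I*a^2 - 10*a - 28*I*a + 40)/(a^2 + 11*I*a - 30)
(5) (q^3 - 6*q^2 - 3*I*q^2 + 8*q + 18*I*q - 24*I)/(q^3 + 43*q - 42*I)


(1) = (j - 8)/(j + 2)
(2) = (p - 4)/(p + 4)
(3) = (l^2 + 10*l + 24)/(l - 6*sqrt(2))
(4) = (a^2 + a*(-4 + 2*I) - 8*I)/(a + 6*I)
(5) = (q^3 + q^2*(-6 - 3*I) + q*(8 + 18*I) - 24*I)/(q^3 + 43*q - 42*I)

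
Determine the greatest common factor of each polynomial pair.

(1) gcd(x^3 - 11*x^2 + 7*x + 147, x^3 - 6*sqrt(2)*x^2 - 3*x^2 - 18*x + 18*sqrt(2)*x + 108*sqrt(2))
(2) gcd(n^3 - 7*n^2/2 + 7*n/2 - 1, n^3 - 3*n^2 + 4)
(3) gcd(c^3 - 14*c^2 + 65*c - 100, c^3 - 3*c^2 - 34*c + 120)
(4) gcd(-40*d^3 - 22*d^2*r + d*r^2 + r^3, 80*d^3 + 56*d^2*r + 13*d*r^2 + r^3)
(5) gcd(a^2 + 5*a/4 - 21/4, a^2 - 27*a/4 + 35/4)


(1) = x + 3
(2) = n - 2
(3) = c^2 - 9*c + 20
(4) = gcd((-5*d + r)*(2*d + r)*(4*d + r), (4*d + r)^2*(5*d + r)) = 4*d + r
(5) = a - 7/4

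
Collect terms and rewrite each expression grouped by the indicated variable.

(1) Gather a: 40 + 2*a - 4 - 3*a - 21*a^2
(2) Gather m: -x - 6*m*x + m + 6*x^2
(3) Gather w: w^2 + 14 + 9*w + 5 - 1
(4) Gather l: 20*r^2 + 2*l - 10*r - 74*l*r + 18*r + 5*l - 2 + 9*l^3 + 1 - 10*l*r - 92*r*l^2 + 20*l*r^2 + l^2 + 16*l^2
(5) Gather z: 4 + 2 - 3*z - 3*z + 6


(1) = -21*a^2 - a + 36
(2) = m*(1 - 6*x) + 6*x^2 - x
(3) = w^2 + 9*w + 18
(4) = 9*l^3 + l^2*(17 - 92*r) + l*(20*r^2 - 84*r + 7) + 20*r^2 + 8*r - 1
(5) = 12 - 6*z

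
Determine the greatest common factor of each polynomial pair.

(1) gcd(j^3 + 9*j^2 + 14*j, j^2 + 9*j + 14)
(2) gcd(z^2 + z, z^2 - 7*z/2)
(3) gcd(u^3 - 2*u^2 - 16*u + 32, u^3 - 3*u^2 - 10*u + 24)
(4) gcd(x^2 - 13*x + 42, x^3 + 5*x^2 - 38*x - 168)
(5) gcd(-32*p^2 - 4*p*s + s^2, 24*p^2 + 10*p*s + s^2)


(1) = j^2 + 9*j + 14
(2) = gcd(z*(z + 1), z*(z - 7/2)) = z
(3) = u^2 - 6*u + 8
(4) = gcd((x - 7)*(x - 6), (x - 6)*(x + 4)*(x + 7)) = x - 6
(5) = 4*p + s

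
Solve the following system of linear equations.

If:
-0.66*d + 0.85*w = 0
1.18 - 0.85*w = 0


Then:
d = 1.79
w = 1.39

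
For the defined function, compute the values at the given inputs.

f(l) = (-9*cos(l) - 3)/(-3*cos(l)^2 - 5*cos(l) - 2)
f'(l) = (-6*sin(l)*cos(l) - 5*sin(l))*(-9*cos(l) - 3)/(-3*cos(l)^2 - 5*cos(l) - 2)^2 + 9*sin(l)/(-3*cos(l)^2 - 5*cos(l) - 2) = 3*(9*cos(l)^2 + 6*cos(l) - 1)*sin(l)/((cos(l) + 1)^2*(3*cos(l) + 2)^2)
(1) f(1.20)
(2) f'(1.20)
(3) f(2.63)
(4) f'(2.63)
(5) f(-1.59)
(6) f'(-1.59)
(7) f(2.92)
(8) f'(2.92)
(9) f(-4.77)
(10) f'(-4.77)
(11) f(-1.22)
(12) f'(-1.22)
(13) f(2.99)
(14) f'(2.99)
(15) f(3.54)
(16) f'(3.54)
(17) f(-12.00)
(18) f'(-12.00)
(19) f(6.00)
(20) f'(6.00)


(1) = 1.49
(2) = 0.37
(3) = 61.48
(4) = 144.34
(5) = 1.48
(6) = 0.92
(7) = 255.10
(8) = 2198.76
(9) = 1.53
(10) = -0.35
(11) = 1.50
(12) = -0.36
(13) = 532.51
(14) = 6884.94
(15) = 88.37
(16) = -361.58
(17) = 1.27
(18) = 0.24
(19) = 1.22
(20) = -0.12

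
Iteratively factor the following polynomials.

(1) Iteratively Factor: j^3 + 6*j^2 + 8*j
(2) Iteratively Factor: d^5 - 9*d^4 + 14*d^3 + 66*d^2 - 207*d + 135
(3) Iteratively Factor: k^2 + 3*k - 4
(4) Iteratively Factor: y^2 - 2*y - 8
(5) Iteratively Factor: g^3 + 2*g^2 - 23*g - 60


(1) = (j + 4)*(j^2 + 2*j) = (j + 2)*(j + 4)*(j)
(2) = (d - 3)*(d^4 - 6*d^3 - 4*d^2 + 54*d - 45) = (d - 5)*(d - 3)*(d^3 - d^2 - 9*d + 9) = (d - 5)*(d - 3)^2*(d^2 + 2*d - 3) = (d - 5)*(d - 3)^2*(d - 1)*(d + 3)
(3) = (k - 1)*(k + 4)
(4) = (y + 2)*(y - 4)
(5) = (g + 4)*(g^2 - 2*g - 15) = (g - 5)*(g + 4)*(g + 3)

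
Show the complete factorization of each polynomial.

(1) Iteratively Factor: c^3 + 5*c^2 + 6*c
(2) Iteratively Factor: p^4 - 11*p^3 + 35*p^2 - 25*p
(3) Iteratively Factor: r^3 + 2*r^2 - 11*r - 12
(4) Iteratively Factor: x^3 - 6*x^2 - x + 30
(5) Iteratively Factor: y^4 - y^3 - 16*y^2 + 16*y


(1) = (c + 2)*(c^2 + 3*c) = c*(c + 2)*(c + 3)
(2) = (p - 5)*(p^3 - 6*p^2 + 5*p) = p*(p - 5)*(p^2 - 6*p + 5) = p*(p - 5)*(p - 1)*(p - 5)
(3) = (r + 4)*(r^2 - 2*r - 3) = (r + 1)*(r + 4)*(r - 3)
(4) = (x - 3)*(x^2 - 3*x - 10) = (x - 5)*(x - 3)*(x + 2)
(5) = (y)*(y^3 - y^2 - 16*y + 16) = y*(y + 4)*(y^2 - 5*y + 4) = y*(y - 1)*(y + 4)*(y - 4)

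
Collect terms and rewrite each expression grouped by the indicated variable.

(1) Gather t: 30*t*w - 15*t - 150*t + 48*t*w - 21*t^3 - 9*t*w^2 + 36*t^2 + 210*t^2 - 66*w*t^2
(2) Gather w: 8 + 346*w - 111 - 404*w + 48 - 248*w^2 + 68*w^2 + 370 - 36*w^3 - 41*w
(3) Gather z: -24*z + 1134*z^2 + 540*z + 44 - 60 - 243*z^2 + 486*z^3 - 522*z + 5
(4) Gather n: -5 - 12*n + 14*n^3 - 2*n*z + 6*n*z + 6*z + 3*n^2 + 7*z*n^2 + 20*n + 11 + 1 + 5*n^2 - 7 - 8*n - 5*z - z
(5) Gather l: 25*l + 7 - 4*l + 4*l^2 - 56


(1) = -21*t^3 + t^2*(246 - 66*w) + t*(-9*w^2 + 78*w - 165)
(2) = -36*w^3 - 180*w^2 - 99*w + 315
(3) = 486*z^3 + 891*z^2 - 6*z - 11
(4) = 14*n^3 + n^2*(7*z + 8) + 4*n*z
(5) = 4*l^2 + 21*l - 49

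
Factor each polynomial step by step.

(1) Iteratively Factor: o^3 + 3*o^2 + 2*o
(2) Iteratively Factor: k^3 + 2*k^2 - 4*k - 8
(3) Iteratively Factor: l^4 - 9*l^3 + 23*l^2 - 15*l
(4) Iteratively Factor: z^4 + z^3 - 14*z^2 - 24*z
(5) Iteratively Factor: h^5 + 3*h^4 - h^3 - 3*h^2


(1) = (o + 1)*(o^2 + 2*o) = o*(o + 1)*(o + 2)
(2) = (k + 2)*(k^2 - 4) = (k + 2)^2*(k - 2)
(3) = (l - 3)*(l^3 - 6*l^2 + 5*l) = (l - 3)*(l - 1)*(l^2 - 5*l) = l*(l - 3)*(l - 1)*(l - 5)
(4) = (z + 2)*(z^3 - z^2 - 12*z) = (z - 4)*(z + 2)*(z^2 + 3*z) = z*(z - 4)*(z + 2)*(z + 3)
(5) = (h - 1)*(h^4 + 4*h^3 + 3*h^2) = (h - 1)*(h + 1)*(h^3 + 3*h^2) = (h - 1)*(h + 1)*(h + 3)*(h^2) = h*(h - 1)*(h + 1)*(h + 3)*(h)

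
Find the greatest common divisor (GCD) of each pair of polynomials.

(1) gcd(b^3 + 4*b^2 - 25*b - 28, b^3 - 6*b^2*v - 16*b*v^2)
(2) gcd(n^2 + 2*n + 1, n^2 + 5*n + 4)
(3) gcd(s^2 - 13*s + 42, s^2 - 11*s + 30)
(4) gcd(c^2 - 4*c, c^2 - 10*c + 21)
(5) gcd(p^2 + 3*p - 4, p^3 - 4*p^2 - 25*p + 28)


(1) = gcd((b - 4)*(b + 1)*(b + 7), b*(b - 8*v)*(b + 2*v)) = 1
(2) = n + 1
(3) = gcd((s - 7)*(s - 6), (s - 6)*(s - 5)) = s - 6
(4) = 1
(5) = gcd((p - 1)*(p + 4), (p - 7)*(p - 1)*(p + 4)) = p^2 + 3*p - 4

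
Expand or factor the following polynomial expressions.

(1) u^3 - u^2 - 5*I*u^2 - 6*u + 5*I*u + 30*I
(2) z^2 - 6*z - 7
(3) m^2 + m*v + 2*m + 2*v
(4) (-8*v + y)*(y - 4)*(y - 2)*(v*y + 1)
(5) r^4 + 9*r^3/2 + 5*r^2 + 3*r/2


(1) = (u - 3)*(u + 2)*(u - 5*I)
(2) = (z - 7)*(z + 1)
(3) = (m + 2)*(m + v)
(4) = -8*v^2*y^3 + 48*v^2*y^2 - 64*v^2*y + v*y^4 - 6*v*y^3 + 48*v*y - 64*v + y^3 - 6*y^2 + 8*y
(5) = r*(r + 1/2)*(r + 1)*(r + 3)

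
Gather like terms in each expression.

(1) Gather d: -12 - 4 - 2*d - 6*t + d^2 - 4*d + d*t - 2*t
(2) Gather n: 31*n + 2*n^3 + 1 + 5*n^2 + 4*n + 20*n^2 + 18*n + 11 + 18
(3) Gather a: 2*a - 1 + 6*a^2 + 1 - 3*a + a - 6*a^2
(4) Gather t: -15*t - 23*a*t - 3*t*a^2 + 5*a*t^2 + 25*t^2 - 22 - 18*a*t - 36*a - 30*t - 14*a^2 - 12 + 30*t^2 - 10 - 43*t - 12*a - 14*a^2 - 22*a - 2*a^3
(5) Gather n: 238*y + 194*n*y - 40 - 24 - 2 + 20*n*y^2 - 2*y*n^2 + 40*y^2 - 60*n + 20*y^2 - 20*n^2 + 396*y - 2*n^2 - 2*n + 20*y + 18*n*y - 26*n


(1) = d^2 + d*(t - 6) - 8*t - 16
(2) = 2*n^3 + 25*n^2 + 53*n + 30
(3) = 0
(4) = -2*a^3 - 28*a^2 - 70*a + t^2*(5*a + 55) + t*(-3*a^2 - 41*a - 88) - 44
(5) = n^2*(-2*y - 22) + n*(20*y^2 + 212*y - 88) + 60*y^2 + 654*y - 66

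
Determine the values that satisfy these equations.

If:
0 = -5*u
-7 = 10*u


Then:
No Solution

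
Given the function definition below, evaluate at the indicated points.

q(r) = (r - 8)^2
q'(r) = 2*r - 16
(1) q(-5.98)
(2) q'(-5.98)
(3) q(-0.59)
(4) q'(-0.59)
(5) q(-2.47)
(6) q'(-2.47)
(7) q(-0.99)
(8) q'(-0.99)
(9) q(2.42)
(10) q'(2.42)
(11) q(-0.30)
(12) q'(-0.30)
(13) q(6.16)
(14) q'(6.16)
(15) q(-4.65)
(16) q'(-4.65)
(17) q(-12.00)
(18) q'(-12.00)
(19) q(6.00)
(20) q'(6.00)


(1) = 195.44
(2) = -27.96
(3) = 73.79
(4) = -17.18
(5) = 109.62
(6) = -20.94
(7) = 80.82
(8) = -17.98
(9) = 31.14
(10) = -11.16
(11) = 68.89
(12) = -16.60
(13) = 3.39
(14) = -3.68
(15) = 160.02
(16) = -25.30
(17) = 400.00
(18) = -40.00
(19) = 4.00
(20) = -4.00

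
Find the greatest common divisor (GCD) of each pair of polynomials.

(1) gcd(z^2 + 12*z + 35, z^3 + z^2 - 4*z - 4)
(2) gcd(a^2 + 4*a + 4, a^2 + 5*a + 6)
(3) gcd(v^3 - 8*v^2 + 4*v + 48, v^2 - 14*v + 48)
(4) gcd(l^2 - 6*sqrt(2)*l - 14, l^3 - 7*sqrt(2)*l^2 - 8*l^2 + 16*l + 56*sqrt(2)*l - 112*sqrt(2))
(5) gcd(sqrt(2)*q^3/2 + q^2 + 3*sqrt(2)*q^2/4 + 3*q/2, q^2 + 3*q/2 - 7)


(1) = 1
(2) = gcd((a + 2)^2, (a + 2)*(a + 3)) = a + 2
(3) = v - 6
(4) = l - 7*sqrt(2)
(5) = gcd(q*(q + 3/2)*(sqrt(2)*q/2 + 1), (q - 2)*(q + 7/2)) = 1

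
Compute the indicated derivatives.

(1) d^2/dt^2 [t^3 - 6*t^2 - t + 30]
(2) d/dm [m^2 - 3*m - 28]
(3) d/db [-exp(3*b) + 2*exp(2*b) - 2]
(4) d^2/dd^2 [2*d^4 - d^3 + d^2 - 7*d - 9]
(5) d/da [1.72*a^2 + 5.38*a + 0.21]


(1) = 6*t - 12
(2) = 2*m - 3
(3) = (4 - 3*exp(b))*exp(2*b)
(4) = 24*d^2 - 6*d + 2
(5) = 3.44*a + 5.38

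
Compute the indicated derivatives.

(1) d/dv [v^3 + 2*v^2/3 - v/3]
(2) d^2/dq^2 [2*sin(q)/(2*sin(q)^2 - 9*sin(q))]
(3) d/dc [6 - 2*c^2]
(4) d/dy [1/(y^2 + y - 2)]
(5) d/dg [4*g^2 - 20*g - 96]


(1) = 3*v^2 + 4*v/3 - 1/3
(2) = 4*(-9*sin(q) + cos(2*q) + 3)/(2*sin(q) - 9)^3
(3) = -4*c
(4) = (-2*y - 1)/(y^2 + y - 2)^2
(5) = 8*g - 20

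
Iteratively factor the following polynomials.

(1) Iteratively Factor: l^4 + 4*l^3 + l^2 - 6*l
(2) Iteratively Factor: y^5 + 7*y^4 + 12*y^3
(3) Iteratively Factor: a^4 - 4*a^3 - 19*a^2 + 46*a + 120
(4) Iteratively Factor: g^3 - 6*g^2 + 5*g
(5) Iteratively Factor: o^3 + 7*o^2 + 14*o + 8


(1) = (l)*(l^3 + 4*l^2 + l - 6) = l*(l + 3)*(l^2 + l - 2) = l*(l + 2)*(l + 3)*(l - 1)
(2) = (y + 3)*(y^4 + 4*y^3) = y*(y + 3)*(y^3 + 4*y^2) = y*(y + 3)*(y + 4)*(y^2) = y^2*(y + 3)*(y + 4)*(y)
(3) = (a - 4)*(a^3 - 19*a - 30) = (a - 4)*(a + 3)*(a^2 - 3*a - 10) = (a - 5)*(a - 4)*(a + 3)*(a + 2)
(4) = (g - 5)*(g^2 - g) = (g - 5)*(g - 1)*(g)
(5) = (o + 1)*(o^2 + 6*o + 8) = (o + 1)*(o + 2)*(o + 4)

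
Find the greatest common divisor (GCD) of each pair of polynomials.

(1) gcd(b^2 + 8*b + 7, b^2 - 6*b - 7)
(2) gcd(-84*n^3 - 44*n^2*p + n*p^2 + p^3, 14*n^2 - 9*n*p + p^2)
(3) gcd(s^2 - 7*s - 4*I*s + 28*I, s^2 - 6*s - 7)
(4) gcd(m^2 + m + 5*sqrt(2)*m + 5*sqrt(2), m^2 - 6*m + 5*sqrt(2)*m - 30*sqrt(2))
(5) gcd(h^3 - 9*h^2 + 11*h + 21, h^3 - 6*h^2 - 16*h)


(1) = gcd((b + 1)*(b + 7), (b - 7)*(b + 1)) = b + 1
(2) = gcd((-7*n + p)*(2*n + p)*(6*n + p), (-7*n + p)*(-2*n + p)) = -7*n + p
(3) = gcd((s - 7)*(s - 4*I), (s - 7)*(s + 1)) = s - 7
(4) = gcd((m + 1)*(m + 5*sqrt(2)), (m - 6)*(m + 5*sqrt(2))) = m + 5*sqrt(2)
(5) = 1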